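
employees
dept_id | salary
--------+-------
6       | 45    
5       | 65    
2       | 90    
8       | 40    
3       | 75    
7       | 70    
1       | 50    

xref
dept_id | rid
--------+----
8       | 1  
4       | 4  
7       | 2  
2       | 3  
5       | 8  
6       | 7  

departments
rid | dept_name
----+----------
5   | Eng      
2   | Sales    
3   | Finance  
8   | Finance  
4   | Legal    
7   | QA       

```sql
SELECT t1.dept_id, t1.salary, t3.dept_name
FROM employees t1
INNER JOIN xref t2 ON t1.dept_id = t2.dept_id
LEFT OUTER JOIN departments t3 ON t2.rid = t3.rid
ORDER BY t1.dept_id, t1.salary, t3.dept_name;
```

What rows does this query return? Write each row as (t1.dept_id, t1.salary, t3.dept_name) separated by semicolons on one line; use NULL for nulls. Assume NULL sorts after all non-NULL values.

Joins associate left-to-right: employees INNER JOIN xref on dept_id gives 5 intermediate row(s).
Then LEFT JOIN `departments t3` on rid: each of those 5 rows is kept; rows whose t2.rid has no match in t3 get NULL for t3's columns.

(2, 90, Finance); (5, 65, Finance); (6, 45, QA); (7, 70, Sales); (8, 40, NULL)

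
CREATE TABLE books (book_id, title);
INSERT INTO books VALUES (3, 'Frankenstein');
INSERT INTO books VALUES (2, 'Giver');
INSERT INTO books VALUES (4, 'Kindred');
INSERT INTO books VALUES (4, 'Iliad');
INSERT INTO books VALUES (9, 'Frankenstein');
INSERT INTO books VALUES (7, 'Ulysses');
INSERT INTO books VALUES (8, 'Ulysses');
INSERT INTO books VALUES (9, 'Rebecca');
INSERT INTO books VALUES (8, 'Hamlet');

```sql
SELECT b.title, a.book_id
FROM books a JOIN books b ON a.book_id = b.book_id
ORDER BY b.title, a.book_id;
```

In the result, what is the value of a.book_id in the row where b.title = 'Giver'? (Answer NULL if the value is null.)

INNER JOIN keeps only pairs where the ON condition holds.
Matching on a.book_id = b.book_id.
Matched pairs: 15.

2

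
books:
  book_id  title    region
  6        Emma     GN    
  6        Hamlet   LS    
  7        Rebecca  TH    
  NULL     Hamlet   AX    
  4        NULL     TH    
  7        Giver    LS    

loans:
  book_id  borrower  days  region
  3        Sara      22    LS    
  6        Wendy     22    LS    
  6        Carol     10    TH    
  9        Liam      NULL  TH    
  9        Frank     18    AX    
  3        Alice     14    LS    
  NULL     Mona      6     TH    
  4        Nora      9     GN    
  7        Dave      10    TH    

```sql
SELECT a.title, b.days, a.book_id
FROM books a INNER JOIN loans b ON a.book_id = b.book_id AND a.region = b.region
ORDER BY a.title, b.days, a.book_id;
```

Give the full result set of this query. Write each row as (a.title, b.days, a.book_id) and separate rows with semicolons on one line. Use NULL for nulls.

INNER JOIN keeps only pairs where the ON condition holds.
Matching on a.book_id = b.book_id AND a.region = b.region. A NULL in a compared column never satisfies the condition.
- book_id=6, region=GN: no matching b row, dropped.
- book_id=6, region=LS: 1 matching b row(s), so 1 row(s) emitted.
- book_id=7, region=TH: 1 matching b row(s), so 1 row(s) emitted.
- book_id=NULL, region=AX: no matching b row, dropped.
- book_id=4, region=TH: no matching b row, dropped.
- book_id=7, region=LS: no matching b row, dropped.
After projecting and ordering:
a.title | b.days | a.book_id
Hamlet | 22 | 6
Rebecca | 10 | 7

(Hamlet, 22, 6); (Rebecca, 10, 7)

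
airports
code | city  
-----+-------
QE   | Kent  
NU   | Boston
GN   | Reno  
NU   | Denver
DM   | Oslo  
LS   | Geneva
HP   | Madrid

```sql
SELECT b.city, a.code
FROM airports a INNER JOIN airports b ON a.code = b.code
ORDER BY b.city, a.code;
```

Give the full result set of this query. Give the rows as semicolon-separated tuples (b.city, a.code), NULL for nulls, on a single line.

INNER JOIN keeps only pairs where the ON condition holds.
Matching on a.code = b.code.
Matched pairs: 9.

(Boston, NU); (Boston, NU); (Denver, NU); (Denver, NU); (Geneva, LS); (Kent, QE); (Madrid, HP); (Oslo, DM); (Reno, GN)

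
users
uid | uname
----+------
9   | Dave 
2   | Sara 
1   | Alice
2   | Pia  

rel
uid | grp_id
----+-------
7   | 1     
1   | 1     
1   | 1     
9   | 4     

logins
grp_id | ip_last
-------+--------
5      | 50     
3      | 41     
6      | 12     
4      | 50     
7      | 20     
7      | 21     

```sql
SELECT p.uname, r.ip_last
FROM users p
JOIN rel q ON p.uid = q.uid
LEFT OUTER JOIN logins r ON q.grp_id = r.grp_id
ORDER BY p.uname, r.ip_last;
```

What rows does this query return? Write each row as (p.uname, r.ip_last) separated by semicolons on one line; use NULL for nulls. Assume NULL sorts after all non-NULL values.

(Alice, NULL); (Alice, NULL); (Dave, 50)

Evaluate left to right. First `users p INNER JOIN rel q` on uid: 3 row(s).
Then LEFT JOIN `logins r` on grp_id: each of those 3 rows is kept; rows whose q.grp_id has no match in r get NULL for r's columns.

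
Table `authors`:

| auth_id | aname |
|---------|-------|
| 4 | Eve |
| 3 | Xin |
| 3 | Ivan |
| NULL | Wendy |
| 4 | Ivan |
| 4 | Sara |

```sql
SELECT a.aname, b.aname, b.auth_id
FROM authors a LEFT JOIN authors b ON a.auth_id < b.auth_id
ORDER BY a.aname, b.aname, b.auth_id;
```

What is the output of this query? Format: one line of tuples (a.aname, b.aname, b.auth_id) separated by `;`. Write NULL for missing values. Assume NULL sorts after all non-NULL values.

(Eve, NULL, NULL); (Ivan, Eve, 4); (Ivan, Ivan, 4); (Ivan, Sara, 4); (Ivan, NULL, NULL); (Sara, NULL, NULL); (Wendy, NULL, NULL); (Xin, Eve, 4); (Xin, Ivan, 4); (Xin, Sara, 4)

LEFT JOIN keeps every row from `authors a`; unmatched rows get NULL for `authors b`'s columns.
Matching on a.auth_id < b.auth_id. A NULL in a compared column never satisfies the condition.
- a (auth_id=4) has no partner → padded with NULL.
- a (auth_id=3) pairs with 3 row(s) of b.
- a (auth_id=3) pairs with 3 row(s) of b.
- a (auth_id=NULL) has no partner → padded with NULL.
- a (auth_id=4) has no partner → padded with NULL.
- a (auth_id=4) has no partner → padded with NULL.
After projecting and ordering:
a.aname | b.aname | b.auth_id
Eve | NULL | NULL
Ivan | Eve | 4
Ivan | Ivan | 4
Ivan | Sara | 4
Ivan | NULL | NULL
Sara | NULL | NULL
Wendy | NULL | NULL
Xin | Eve | 4
Xin | Ivan | 4
Xin | Sara | 4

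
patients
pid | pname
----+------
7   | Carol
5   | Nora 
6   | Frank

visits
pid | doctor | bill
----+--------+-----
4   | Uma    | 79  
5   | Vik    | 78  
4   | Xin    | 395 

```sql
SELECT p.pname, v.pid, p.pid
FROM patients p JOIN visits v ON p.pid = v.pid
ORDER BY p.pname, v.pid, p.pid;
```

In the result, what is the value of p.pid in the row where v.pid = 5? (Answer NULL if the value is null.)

INNER JOIN keeps only pairs where the ON condition holds.
Matching on p.pid = v.pid.
Matched pairs: 1.

5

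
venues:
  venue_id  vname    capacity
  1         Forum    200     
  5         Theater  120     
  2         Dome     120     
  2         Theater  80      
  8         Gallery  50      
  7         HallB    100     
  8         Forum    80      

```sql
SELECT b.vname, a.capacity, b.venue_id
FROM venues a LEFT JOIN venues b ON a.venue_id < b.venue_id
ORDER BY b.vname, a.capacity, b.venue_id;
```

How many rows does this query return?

21

LEFT JOIN keeps every row from `venues a`; unmatched rows get NULL for `venues b`'s columns.
Matching on a.venue_id < b.venue_id.
Matched pairs: 19; unmatched a rows kept: 2.
Total: 19 matched + 2 padded = 21 rows.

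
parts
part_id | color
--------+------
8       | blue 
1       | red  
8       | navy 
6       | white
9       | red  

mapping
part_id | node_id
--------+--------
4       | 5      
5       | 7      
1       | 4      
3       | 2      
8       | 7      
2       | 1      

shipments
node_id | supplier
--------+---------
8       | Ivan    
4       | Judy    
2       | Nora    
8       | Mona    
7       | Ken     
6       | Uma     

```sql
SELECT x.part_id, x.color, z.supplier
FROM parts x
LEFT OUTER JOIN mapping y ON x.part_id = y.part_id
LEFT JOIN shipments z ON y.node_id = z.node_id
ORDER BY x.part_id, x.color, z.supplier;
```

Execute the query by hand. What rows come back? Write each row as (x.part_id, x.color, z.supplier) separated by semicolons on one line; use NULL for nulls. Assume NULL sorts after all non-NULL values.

(1, red, Judy); (6, white, NULL); (8, blue, Ken); (8, navy, Ken); (9, red, NULL)

Joins associate left-to-right: parts LEFT JOIN mapping on part_id gives 5 intermediate row(s).
Then LEFT JOIN `shipments z` on node_id: each of those 5 rows is kept; rows whose y.node_id has no match in z get NULL for z's columns.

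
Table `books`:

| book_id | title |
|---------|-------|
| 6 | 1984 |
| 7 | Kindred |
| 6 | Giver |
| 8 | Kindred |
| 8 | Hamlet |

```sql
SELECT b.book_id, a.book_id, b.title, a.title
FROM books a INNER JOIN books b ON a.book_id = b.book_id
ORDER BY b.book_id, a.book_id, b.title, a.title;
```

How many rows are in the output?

9

INNER JOIN keeps only pairs where the ON condition holds.
Matching on a.book_id = b.book_id.
Matched pairs: 9.
Total: 9 rows.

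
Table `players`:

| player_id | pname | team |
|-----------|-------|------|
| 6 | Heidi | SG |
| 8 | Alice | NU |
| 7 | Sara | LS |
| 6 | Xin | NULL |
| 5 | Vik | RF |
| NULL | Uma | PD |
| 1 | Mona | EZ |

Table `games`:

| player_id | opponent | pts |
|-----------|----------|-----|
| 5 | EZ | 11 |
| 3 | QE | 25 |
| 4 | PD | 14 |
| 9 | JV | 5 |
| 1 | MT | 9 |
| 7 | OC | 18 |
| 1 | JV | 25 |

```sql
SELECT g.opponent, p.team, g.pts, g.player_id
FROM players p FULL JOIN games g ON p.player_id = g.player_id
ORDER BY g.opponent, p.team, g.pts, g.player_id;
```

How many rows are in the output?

FULL OUTER JOIN keeps every row from both sides; unmatched rows get NULL for the other side's columns.
Matching on p.player_id = g.player_id. A NULL in a compared column never satisfies the condition.
- player_id=6: no g row matches, row kept with g columns NULL.
- player_id=8: no g row matches, row kept with g columns NULL.
- player_id=7: 1 matching g row(s), so 1 row(s) emitted.
- player_id=6: no g row matches, row kept with g columns NULL.
- player_id=5: 1 matching g row(s), so 1 row(s) emitted.
- player_id=NULL: no g row matches, row kept with g columns NULL.
- player_id=1: 2 matching g row(s), so 2 row(s) emitted.
- 3 g row(s) had no p match → kept, p columns NULL.
Total: 4 matched + 7 padded = 11 rows.

11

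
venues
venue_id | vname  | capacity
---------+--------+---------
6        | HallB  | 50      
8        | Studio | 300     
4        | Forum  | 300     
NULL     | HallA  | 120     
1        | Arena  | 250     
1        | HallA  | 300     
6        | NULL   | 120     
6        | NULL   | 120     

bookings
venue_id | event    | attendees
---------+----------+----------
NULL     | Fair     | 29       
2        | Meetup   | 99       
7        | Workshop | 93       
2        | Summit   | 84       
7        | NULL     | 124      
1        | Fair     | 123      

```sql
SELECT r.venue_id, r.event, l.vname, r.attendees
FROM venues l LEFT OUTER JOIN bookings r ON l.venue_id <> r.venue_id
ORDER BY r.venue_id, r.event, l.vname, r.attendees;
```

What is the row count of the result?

LEFT JOIN keeps every row from `venues`; unmatched rows get NULL for `bookings`'s columns.
Matching on l.venue_id <> r.venue_id. A NULL in a compared column never satisfies the condition.
- l (venue_id=6) pairs with 5 row(s) of r.
- l (venue_id=8) pairs with 5 row(s) of r.
- l (venue_id=4) pairs with 5 row(s) of r.
- l (venue_id=NULL) has no partner → padded with NULL.
- l (venue_id=1) pairs with 4 row(s) of r.
- l (venue_id=1) pairs with 4 row(s) of r.
- l (venue_id=6) pairs with 5 row(s) of r.
- l (venue_id=6) pairs with 5 row(s) of r.
Total: 33 matched + 1 padded = 34 rows.

34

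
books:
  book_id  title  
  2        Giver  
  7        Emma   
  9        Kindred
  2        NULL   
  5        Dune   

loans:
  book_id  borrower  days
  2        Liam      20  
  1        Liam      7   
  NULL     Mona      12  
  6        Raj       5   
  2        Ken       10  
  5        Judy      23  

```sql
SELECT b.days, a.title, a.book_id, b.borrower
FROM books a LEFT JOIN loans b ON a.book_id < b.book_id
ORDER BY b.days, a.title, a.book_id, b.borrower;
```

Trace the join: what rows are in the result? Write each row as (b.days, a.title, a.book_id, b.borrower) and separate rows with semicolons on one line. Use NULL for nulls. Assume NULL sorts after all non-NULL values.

(5, Dune, 5, Raj); (5, Giver, 2, Raj); (5, NULL, 2, Raj); (23, Giver, 2, Judy); (23, NULL, 2, Judy); (NULL, Emma, 7, NULL); (NULL, Kindred, 9, NULL)

LEFT JOIN keeps every row from `books`; unmatched rows get NULL for `loans`'s columns.
Matching on a.book_id < b.book_id. A NULL in a compared column never satisfies the condition.
- a (book_id=2) pairs with 2 row(s) of b.
- a (book_id=7) has no partner → padded with NULL.
- a (book_id=9) has no partner → padded with NULL.
- a (book_id=2) pairs with 2 row(s) of b.
- a (book_id=5) pairs with 1 row(s) of b.
After projecting and ordering:
b.days | a.title | a.book_id | b.borrower
5 | Dune | 5 | Raj
5 | Giver | 2 | Raj
5 | NULL | 2 | Raj
23 | Giver | 2 | Judy
23 | NULL | 2 | Judy
NULL | Emma | 7 | NULL
NULL | Kindred | 9 | NULL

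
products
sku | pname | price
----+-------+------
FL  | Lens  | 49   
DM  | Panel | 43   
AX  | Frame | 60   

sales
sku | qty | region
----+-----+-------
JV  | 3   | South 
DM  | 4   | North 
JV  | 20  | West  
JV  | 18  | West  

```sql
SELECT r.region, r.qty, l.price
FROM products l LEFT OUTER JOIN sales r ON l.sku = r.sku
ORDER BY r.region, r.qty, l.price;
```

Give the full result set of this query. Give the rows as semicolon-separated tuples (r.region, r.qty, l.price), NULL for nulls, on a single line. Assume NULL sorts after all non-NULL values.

(North, 4, 43); (NULL, NULL, 49); (NULL, NULL, 60)

LEFT JOIN keeps every row from `products`; unmatched rows get NULL for `sales`'s columns.
Matching on l.sku = r.sku.
- l row (sku=FL): no match → kept, r columns NULL.
- l row (sku=DM): matches 1 r row(s) → 1 output row(s).
- l row (sku=AX): no match → kept, r columns NULL.
After projecting and ordering:
r.region | r.qty | l.price
North | 4 | 43
NULL | NULL | 49
NULL | NULL | 60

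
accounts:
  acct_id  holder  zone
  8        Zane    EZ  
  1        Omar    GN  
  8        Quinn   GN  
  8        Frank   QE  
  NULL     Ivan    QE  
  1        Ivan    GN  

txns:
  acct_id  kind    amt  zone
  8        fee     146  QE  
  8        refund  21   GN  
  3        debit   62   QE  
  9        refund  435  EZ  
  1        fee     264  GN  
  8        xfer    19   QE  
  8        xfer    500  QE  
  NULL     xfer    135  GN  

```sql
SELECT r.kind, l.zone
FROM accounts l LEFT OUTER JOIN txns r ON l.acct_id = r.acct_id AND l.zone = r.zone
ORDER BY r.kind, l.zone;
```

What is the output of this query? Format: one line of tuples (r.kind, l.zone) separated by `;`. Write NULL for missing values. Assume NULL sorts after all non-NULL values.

LEFT JOIN keeps every row from `accounts`; unmatched rows get NULL for `txns`'s columns.
Matching on l.acct_id = r.acct_id AND l.zone = r.zone. A NULL in a compared column never satisfies the condition.
- acct_id=8, zone=EZ: no r row matches, row kept with r columns NULL.
- acct_id=1, zone=GN: 1 matching r row(s), so 1 row(s) emitted.
- acct_id=8, zone=GN: 1 matching r row(s), so 1 row(s) emitted.
- acct_id=8, zone=QE: 3 matching r row(s), so 3 row(s) emitted.
- acct_id=NULL, zone=QE: no r row matches, row kept with r columns NULL.
- acct_id=1, zone=GN: 1 matching r row(s), so 1 row(s) emitted.
After projecting and ordering:
r.kind | l.zone
fee | GN
fee | GN
fee | QE
refund | GN
xfer | QE
xfer | QE
NULL | EZ
NULL | QE

(fee, GN); (fee, GN); (fee, QE); (refund, GN); (xfer, QE); (xfer, QE); (NULL, EZ); (NULL, QE)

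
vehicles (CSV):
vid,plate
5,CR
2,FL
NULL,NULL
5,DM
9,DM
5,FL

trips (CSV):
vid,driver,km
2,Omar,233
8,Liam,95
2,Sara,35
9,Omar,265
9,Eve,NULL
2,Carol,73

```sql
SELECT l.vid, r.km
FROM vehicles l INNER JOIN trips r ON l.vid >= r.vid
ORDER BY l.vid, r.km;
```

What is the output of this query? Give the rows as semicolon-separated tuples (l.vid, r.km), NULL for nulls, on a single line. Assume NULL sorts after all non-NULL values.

(2, 35); (2, 73); (2, 233); (5, 35); (5, 35); (5, 35); (5, 73); (5, 73); (5, 73); (5, 233); (5, 233); (5, 233); (9, 35); (9, 73); (9, 95); (9, 233); (9, 265); (9, NULL)

INNER JOIN keeps only pairs where the ON condition holds.
Matching on l.vid >= r.vid. A NULL in a compared column never satisfies the condition.
- l[0] vid=5 → 3 match(es) in r → 3 row(s).
- l[1] vid=2 → 3 match(es) in r → 3 row(s).
- l[2] vid=NULL → no match; dropped.
- l[3] vid=5 → 3 match(es) in r → 3 row(s).
- l[4] vid=9 → 6 match(es) in r → 6 row(s).
- l[5] vid=5 → 3 match(es) in r → 3 row(s).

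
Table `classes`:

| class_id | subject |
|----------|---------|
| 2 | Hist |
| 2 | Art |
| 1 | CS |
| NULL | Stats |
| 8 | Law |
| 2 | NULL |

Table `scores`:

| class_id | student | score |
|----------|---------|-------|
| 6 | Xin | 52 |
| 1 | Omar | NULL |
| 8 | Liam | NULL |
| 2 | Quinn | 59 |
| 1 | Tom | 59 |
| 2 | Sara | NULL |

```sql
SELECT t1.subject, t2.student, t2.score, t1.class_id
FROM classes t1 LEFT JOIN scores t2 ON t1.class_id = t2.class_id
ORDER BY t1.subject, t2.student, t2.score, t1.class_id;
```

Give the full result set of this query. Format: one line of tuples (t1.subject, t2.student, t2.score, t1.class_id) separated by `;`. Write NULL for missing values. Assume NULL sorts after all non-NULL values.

(Art, Quinn, 59, 2); (Art, Sara, NULL, 2); (CS, Omar, NULL, 1); (CS, Tom, 59, 1); (Hist, Quinn, 59, 2); (Hist, Sara, NULL, 2); (Law, Liam, NULL, 8); (Stats, NULL, NULL, NULL); (NULL, Quinn, 59, 2); (NULL, Sara, NULL, 2)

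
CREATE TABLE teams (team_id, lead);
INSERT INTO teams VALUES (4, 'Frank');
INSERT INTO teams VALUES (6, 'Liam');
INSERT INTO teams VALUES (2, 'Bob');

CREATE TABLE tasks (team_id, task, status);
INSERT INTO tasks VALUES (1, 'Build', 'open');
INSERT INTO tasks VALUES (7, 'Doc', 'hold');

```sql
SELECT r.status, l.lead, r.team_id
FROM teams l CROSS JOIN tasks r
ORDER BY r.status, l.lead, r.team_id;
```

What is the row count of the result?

CROSS JOIN pairs every row of `teams` with every row of `tasks`: 3 × 2 = 6 rows.

6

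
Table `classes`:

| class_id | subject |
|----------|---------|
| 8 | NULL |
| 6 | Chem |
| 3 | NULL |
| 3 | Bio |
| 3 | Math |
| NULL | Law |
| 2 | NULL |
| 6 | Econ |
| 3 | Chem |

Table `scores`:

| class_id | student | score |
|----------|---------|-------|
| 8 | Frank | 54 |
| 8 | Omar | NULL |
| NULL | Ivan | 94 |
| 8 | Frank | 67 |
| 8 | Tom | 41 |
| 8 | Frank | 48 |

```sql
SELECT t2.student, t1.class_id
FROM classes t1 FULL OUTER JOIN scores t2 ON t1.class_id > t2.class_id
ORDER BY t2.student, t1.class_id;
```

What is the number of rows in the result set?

FULL OUTER JOIN keeps every row from both sides; unmatched rows get NULL for the other side's columns.
Matching on t1.class_id > t2.class_id. A NULL in a compared column never satisfies the condition.
Matched pairs: 0; unmatched t1 rows kept: 9; unmatched t2 rows kept: 6.
Total: 0 matched + 15 padded = 15 rows.

15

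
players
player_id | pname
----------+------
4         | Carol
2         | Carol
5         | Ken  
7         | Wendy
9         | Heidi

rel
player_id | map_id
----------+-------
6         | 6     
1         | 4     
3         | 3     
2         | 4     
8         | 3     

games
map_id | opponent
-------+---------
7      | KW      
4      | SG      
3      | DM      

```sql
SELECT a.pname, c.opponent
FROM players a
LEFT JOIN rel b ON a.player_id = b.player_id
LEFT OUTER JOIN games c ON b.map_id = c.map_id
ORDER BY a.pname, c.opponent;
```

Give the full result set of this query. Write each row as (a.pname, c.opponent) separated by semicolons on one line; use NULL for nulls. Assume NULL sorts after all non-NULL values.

(Carol, SG); (Carol, NULL); (Heidi, NULL); (Ken, NULL); (Wendy, NULL)

Evaluate left to right. First `players a LEFT JOIN rel b` on player_id: 5 row(s).
Then LEFT JOIN `games c` on map_id: each of those 5 rows is kept; rows whose b.map_id has no match in c get NULL for c's columns.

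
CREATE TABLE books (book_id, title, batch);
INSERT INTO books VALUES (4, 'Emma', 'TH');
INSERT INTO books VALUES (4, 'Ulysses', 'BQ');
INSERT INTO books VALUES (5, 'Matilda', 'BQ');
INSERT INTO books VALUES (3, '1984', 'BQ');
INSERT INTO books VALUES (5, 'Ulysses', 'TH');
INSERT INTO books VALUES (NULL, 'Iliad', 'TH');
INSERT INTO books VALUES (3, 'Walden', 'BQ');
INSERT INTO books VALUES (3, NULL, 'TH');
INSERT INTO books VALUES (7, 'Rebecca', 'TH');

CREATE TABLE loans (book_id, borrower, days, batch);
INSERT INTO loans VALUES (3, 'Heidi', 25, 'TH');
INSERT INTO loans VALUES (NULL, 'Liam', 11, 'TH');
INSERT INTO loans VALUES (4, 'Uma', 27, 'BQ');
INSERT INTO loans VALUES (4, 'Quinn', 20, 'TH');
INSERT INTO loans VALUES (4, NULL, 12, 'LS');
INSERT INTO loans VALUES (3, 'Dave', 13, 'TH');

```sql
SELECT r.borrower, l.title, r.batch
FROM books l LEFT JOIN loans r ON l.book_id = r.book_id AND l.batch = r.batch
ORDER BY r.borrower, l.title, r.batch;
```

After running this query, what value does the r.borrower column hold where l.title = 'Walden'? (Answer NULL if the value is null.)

NULL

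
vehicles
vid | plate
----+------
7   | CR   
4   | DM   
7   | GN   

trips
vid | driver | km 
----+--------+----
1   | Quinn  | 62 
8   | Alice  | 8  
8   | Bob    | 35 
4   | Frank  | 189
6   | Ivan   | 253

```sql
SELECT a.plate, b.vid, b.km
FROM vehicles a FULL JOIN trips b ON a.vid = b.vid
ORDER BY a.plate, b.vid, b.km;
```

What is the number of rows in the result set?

FULL OUTER JOIN keeps every row from both sides; unmatched rows get NULL for the other side's columns.
Matching on a.vid = b.vid.
- vid=7: no b row matches, row kept with b columns NULL.
- vid=4: 1 matching b row(s), so 1 row(s) emitted.
- vid=7: no b row matches, row kept with b columns NULL.
- 4 b row(s) had no a match → kept, a columns NULL.
Total: 1 matched + 6 padded = 7 rows.

7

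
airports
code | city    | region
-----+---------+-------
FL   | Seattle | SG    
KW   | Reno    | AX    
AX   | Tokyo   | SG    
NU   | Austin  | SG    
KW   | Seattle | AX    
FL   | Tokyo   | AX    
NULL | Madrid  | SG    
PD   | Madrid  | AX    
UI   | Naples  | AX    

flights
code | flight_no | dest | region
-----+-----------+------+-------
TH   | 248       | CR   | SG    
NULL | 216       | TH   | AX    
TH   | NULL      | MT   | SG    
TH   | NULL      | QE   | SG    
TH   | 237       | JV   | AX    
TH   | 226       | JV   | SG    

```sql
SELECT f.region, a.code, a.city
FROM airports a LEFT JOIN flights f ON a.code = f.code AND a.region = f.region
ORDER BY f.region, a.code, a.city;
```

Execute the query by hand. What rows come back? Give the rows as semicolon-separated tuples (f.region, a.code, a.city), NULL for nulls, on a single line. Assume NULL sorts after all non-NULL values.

LEFT JOIN keeps every row from `airports`; unmatched rows get NULL for `flights`'s columns.
Matching on a.code = f.code AND a.region = f.region. A NULL in a compared column never satisfies the condition.
- code=FL, region=SG: no f row matches, row kept with f columns NULL.
- code=KW, region=AX: no f row matches, row kept with f columns NULL.
- code=AX, region=SG: no f row matches, row kept with f columns NULL.
- code=NU, region=SG: no f row matches, row kept with f columns NULL.
- code=KW, region=AX: no f row matches, row kept with f columns NULL.
- code=FL, region=AX: no f row matches, row kept with f columns NULL.
- code=NULL, region=SG: no f row matches, row kept with f columns NULL.
- code=PD, region=AX: no f row matches, row kept with f columns NULL.
- code=UI, region=AX: no f row matches, row kept with f columns NULL.
After projecting and ordering:
f.region | a.code | a.city
NULL | AX | Tokyo
NULL | FL | Seattle
NULL | FL | Tokyo
NULL | KW | Reno
NULL | KW | Seattle
NULL | NU | Austin
NULL | PD | Madrid
NULL | UI | Naples
NULL | NULL | Madrid

(NULL, AX, Tokyo); (NULL, FL, Seattle); (NULL, FL, Tokyo); (NULL, KW, Reno); (NULL, KW, Seattle); (NULL, NU, Austin); (NULL, PD, Madrid); (NULL, UI, Naples); (NULL, NULL, Madrid)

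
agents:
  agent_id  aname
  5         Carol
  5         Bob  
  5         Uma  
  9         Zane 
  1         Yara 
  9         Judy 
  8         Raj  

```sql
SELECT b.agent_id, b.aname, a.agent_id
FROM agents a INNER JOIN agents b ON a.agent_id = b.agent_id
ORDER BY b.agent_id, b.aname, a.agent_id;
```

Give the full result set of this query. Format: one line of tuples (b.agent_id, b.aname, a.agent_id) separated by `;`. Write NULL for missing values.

(1, Yara, 1); (5, Bob, 5); (5, Bob, 5); (5, Bob, 5); (5, Carol, 5); (5, Carol, 5); (5, Carol, 5); (5, Uma, 5); (5, Uma, 5); (5, Uma, 5); (8, Raj, 8); (9, Judy, 9); (9, Judy, 9); (9, Zane, 9); (9, Zane, 9)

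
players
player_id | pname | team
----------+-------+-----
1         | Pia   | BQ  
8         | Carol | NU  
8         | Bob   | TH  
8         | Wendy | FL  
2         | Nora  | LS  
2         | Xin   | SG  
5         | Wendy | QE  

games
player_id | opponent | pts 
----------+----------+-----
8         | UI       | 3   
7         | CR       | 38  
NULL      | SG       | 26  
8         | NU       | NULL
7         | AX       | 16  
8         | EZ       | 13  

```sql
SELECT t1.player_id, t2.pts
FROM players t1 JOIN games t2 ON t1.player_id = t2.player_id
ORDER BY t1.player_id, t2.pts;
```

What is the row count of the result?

9

INNER JOIN keeps only pairs where the ON condition holds.
Matching on t1.player_id = t2.player_id. A NULL in a compared column never satisfies the condition.
- t1 (player_id=1) has no partner → excluded.
- t1 (player_id=8) pairs with 3 row(s) of t2.
- t1 (player_id=8) pairs with 3 row(s) of t2.
- t1 (player_id=8) pairs with 3 row(s) of t2.
- t1 (player_id=2) has no partner → excluded.
- t1 (player_id=2) has no partner → excluded.
- t1 (player_id=5) has no partner → excluded.
Total: 9 rows.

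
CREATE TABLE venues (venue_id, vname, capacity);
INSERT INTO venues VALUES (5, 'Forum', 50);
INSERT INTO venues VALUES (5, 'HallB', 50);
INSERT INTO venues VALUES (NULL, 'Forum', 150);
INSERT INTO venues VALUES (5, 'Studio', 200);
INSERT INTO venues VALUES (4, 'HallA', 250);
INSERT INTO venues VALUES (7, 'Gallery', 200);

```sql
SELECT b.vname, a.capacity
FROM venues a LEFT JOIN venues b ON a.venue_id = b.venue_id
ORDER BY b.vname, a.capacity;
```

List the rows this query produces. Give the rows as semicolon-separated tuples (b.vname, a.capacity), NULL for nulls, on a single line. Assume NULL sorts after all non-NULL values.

(Forum, 50); (Forum, 50); (Forum, 200); (Gallery, 200); (HallA, 250); (HallB, 50); (HallB, 50); (HallB, 200); (Studio, 50); (Studio, 50); (Studio, 200); (NULL, 150)

LEFT JOIN keeps every row from `venues a`; unmatched rows get NULL for `venues b`'s columns.
Matching on a.venue_id = b.venue_id. A NULL in a compared column never satisfies the condition.
- a row (venue_id=5): matches 3 b row(s) → 3 output row(s).
- a row (venue_id=5): matches 3 b row(s) → 3 output row(s).
- a row (venue_id=NULL): no match → kept, b columns NULL.
- a row (venue_id=5): matches 3 b row(s) → 3 output row(s).
- a row (venue_id=4): matches 1 b row(s) → 1 output row(s).
- a row (venue_id=7): matches 1 b row(s) → 1 output row(s).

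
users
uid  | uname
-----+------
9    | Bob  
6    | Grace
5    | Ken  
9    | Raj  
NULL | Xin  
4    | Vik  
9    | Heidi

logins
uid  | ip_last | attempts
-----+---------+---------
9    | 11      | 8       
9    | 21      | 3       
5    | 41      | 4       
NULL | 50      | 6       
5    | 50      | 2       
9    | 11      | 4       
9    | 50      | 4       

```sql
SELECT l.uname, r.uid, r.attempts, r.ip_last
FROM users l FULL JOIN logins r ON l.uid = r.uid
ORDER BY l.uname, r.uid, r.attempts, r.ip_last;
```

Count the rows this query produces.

18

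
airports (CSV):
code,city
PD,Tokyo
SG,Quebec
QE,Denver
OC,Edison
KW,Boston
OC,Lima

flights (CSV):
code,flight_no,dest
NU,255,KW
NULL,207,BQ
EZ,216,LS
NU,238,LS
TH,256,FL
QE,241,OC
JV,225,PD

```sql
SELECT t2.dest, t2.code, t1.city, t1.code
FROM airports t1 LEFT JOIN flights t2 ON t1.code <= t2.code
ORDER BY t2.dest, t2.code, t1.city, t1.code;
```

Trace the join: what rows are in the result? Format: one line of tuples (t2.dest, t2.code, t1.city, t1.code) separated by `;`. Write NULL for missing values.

LEFT JOIN keeps every row from `airports`; unmatched rows get NULL for `flights`'s columns.
Matching on t1.code <= t2.code. A NULL in a compared column never satisfies the condition.
- t1 row (code=PD): matches 2 t2 row(s) → 2 output row(s).
- t1 row (code=SG): matches 1 t2 row(s) → 1 output row(s).
- t1 row (code=QE): matches 2 t2 row(s) → 2 output row(s).
- t1 row (code=OC): matches 2 t2 row(s) → 2 output row(s).
- t1 row (code=KW): matches 4 t2 row(s) → 4 output row(s).
- t1 row (code=OC): matches 2 t2 row(s) → 2 output row(s).

(FL, TH, Boston, KW); (FL, TH, Denver, QE); (FL, TH, Edison, OC); (FL, TH, Lima, OC); (FL, TH, Quebec, SG); (FL, TH, Tokyo, PD); (KW, NU, Boston, KW); (LS, NU, Boston, KW); (OC, QE, Boston, KW); (OC, QE, Denver, QE); (OC, QE, Edison, OC); (OC, QE, Lima, OC); (OC, QE, Tokyo, PD)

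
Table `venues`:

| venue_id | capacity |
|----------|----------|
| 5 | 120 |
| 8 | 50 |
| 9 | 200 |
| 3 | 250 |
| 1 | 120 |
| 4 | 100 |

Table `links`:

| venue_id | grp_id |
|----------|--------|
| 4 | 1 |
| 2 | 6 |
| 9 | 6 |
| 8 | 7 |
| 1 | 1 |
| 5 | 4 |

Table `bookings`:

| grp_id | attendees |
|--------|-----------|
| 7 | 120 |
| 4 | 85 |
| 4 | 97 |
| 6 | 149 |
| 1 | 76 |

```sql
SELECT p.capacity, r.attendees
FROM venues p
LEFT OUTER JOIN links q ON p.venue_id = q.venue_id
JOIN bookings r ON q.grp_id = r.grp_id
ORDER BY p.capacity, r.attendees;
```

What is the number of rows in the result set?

Joins associate left-to-right: venues LEFT JOIN links on venue_id gives 6 intermediate row(s).
Then INNER JOIN `bookings r` on grp_id: keep only rows whose q.grp_id appears in r.
Result: 6 row(s).

6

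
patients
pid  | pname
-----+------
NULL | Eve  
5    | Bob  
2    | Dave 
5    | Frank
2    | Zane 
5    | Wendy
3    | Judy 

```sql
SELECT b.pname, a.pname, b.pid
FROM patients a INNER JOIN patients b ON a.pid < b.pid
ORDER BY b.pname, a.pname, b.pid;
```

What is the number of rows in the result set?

11

INNER JOIN keeps only pairs where the ON condition holds.
Matching on a.pid < b.pid. A NULL in a compared column never satisfies the condition.
- a (pid=NULL) has no partner → excluded.
- a (pid=5) has no partner → excluded.
- a (pid=2) pairs with 4 row(s) of b.
- a (pid=5) has no partner → excluded.
- a (pid=2) pairs with 4 row(s) of b.
- a (pid=5) has no partner → excluded.
- a (pid=3) pairs with 3 row(s) of b.
Total: 11 rows.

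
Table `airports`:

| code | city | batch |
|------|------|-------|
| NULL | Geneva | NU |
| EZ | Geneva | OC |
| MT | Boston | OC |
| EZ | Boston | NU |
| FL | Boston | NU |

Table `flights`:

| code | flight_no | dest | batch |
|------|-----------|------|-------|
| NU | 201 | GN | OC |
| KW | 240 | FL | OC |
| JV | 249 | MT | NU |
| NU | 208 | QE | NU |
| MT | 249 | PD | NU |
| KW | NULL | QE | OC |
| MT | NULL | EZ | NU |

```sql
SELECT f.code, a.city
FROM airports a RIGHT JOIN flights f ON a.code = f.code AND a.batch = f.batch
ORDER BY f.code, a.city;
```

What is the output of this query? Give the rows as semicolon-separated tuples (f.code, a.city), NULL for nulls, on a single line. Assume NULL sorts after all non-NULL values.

RIGHT JOIN keeps every row from `flights`; unmatched rows get NULL for `airports`'s columns.
Matching on a.code = f.code AND a.batch = f.batch. A NULL in a compared column never satisfies the condition.
- a row (code=NULL, batch=NU): no match.
- a row (code=EZ, batch=OC): no match.
- a row (code=MT, batch=OC): no match.
- a row (code=EZ, batch=NU): no match.
- a row (code=FL, batch=NU): no match.
- 7 f row(s) had no a match → kept, a columns NULL.
After projecting and ordering:
f.code | a.city
JV | NULL
KW | NULL
KW | NULL
MT | NULL
MT | NULL
NU | NULL
NU | NULL

(JV, NULL); (KW, NULL); (KW, NULL); (MT, NULL); (MT, NULL); (NU, NULL); (NU, NULL)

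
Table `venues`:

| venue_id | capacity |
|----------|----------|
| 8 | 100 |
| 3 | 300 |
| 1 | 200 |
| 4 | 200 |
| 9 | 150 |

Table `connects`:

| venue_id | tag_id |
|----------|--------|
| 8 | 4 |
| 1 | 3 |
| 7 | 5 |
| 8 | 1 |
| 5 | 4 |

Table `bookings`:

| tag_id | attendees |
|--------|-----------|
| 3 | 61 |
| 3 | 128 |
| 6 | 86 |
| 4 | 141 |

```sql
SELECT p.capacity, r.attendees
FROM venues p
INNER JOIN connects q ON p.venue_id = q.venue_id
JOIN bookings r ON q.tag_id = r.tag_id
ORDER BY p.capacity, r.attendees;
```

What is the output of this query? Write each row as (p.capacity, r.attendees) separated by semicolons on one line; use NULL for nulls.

(100, 141); (200, 61); (200, 128)

Joins associate left-to-right: venues INNER JOIN connects on venue_id gives 3 intermediate row(s).
Then INNER JOIN `bookings r` on tag_id: keep only rows whose q.tag_id appears in r.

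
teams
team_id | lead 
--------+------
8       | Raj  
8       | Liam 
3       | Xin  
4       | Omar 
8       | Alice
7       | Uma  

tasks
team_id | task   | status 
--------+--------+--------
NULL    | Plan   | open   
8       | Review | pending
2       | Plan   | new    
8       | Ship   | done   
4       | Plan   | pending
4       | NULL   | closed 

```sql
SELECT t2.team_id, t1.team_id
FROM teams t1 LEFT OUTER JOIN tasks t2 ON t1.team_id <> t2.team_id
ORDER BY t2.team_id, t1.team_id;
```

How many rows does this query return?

22

LEFT JOIN keeps every row from `teams`; unmatched rows get NULL for `tasks`'s columns.
Matching on t1.team_id <> t2.team_id. A NULL in a compared column never satisfies the condition.
Matched pairs: 22; unmatched t1 rows kept: 0.
Total: 22 rows.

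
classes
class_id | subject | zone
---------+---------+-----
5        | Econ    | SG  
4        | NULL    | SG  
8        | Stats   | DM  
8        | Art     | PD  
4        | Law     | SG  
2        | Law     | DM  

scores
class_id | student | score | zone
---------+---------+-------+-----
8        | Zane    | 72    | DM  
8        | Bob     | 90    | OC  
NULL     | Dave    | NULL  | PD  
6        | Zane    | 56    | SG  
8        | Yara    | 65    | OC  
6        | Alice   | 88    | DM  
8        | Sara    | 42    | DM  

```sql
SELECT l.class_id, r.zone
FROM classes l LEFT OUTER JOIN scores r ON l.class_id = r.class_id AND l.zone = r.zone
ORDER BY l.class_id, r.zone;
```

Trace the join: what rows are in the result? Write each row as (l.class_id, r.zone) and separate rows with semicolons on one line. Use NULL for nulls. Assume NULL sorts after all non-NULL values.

LEFT JOIN keeps every row from `classes`; unmatched rows get NULL for `scores`'s columns.
Matching on l.class_id = r.class_id AND l.zone = r.zone. A NULL in a compared column never satisfies the condition.
- l[0] class_id=5, zone=SG → no match; kept with NULLs on the r side.
- l[1] class_id=4, zone=SG → no match; kept with NULLs on the r side.
- l[2] class_id=8, zone=DM → 2 match(es) in r → 2 row(s).
- l[3] class_id=8, zone=PD → no match; kept with NULLs on the r side.
- l[4] class_id=4, zone=SG → no match; kept with NULLs on the r side.
- l[5] class_id=2, zone=DM → no match; kept with NULLs on the r side.
After projecting and ordering:
l.class_id | r.zone
2 | NULL
4 | NULL
4 | NULL
5 | NULL
8 | DM
8 | DM
8 | NULL

(2, NULL); (4, NULL); (4, NULL); (5, NULL); (8, DM); (8, DM); (8, NULL)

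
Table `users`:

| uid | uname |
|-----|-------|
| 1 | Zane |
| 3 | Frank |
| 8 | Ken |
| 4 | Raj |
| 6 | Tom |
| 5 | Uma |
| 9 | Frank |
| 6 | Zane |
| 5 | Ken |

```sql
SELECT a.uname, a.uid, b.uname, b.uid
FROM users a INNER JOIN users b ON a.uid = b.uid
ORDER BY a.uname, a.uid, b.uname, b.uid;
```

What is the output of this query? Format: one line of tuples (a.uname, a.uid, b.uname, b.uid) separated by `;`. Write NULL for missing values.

(Frank, 3, Frank, 3); (Frank, 9, Frank, 9); (Ken, 5, Ken, 5); (Ken, 5, Uma, 5); (Ken, 8, Ken, 8); (Raj, 4, Raj, 4); (Tom, 6, Tom, 6); (Tom, 6, Zane, 6); (Uma, 5, Ken, 5); (Uma, 5, Uma, 5); (Zane, 1, Zane, 1); (Zane, 6, Tom, 6); (Zane, 6, Zane, 6)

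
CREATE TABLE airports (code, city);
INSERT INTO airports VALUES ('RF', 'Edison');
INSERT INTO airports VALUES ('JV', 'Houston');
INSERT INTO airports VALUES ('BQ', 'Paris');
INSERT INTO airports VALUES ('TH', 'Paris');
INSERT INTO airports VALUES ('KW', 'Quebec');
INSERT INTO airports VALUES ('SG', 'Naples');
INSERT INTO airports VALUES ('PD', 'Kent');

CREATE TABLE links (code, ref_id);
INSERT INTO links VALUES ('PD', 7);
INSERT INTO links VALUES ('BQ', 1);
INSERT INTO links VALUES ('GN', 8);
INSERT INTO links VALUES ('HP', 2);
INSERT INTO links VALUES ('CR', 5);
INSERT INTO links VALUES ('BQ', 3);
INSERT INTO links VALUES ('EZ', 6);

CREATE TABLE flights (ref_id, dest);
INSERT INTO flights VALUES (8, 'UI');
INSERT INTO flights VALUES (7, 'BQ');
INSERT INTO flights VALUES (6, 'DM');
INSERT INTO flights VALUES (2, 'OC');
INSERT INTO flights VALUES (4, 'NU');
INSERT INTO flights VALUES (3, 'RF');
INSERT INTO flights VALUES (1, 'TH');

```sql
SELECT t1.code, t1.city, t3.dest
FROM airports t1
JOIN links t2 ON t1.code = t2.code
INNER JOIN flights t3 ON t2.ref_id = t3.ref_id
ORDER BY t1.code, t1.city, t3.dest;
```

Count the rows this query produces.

Step 1 — t1 INNER JOIN t2 on code → 3 row(s).
Then INNER JOIN `flights t3` on ref_id: keep only rows whose t2.ref_id appears in t3.
Result: 3 row(s).

3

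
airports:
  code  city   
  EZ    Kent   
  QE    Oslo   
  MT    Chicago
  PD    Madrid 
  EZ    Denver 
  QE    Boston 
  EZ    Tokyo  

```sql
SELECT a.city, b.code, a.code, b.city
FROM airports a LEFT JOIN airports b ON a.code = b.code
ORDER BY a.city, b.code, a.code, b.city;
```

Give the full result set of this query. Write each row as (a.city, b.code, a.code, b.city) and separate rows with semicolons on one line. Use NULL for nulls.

(Boston, QE, QE, Boston); (Boston, QE, QE, Oslo); (Chicago, MT, MT, Chicago); (Denver, EZ, EZ, Denver); (Denver, EZ, EZ, Kent); (Denver, EZ, EZ, Tokyo); (Kent, EZ, EZ, Denver); (Kent, EZ, EZ, Kent); (Kent, EZ, EZ, Tokyo); (Madrid, PD, PD, Madrid); (Oslo, QE, QE, Boston); (Oslo, QE, QE, Oslo); (Tokyo, EZ, EZ, Denver); (Tokyo, EZ, EZ, Kent); (Tokyo, EZ, EZ, Tokyo)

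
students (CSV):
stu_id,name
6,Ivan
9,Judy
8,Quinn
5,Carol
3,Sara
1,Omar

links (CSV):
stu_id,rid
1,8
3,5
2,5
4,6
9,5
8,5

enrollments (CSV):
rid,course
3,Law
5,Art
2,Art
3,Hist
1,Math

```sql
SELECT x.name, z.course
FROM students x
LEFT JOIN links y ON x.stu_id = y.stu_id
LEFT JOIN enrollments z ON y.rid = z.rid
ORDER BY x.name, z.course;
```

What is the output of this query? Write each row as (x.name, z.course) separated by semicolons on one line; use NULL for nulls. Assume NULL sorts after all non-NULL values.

Step 1 — x LEFT JOIN y on stu_id → 6 row(s).
Then LEFT JOIN `enrollments z` on rid: each of those 6 rows is kept; rows whose y.rid has no match in z get NULL for z's columns.

(Carol, NULL); (Ivan, NULL); (Judy, Art); (Omar, NULL); (Quinn, Art); (Sara, Art)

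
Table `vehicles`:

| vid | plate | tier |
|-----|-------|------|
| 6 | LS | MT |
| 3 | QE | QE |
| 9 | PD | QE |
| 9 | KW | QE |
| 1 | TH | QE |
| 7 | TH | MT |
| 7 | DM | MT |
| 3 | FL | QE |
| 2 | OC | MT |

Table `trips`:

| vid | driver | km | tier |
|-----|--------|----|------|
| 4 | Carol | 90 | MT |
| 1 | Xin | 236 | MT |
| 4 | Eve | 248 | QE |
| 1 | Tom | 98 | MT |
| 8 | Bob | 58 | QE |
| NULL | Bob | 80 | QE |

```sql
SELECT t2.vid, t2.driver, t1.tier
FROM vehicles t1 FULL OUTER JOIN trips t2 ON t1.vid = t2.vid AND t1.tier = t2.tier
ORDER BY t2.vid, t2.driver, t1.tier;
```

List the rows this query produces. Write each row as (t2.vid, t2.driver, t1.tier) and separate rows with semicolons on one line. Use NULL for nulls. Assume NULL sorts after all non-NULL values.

(1, Tom, NULL); (1, Xin, NULL); (4, Carol, NULL); (4, Eve, NULL); (8, Bob, NULL); (NULL, Bob, NULL); (NULL, NULL, MT); (NULL, NULL, MT); (NULL, NULL, MT); (NULL, NULL, MT); (NULL, NULL, QE); (NULL, NULL, QE); (NULL, NULL, QE); (NULL, NULL, QE); (NULL, NULL, QE)

FULL OUTER JOIN keeps every row from both sides; unmatched rows get NULL for the other side's columns.
Matching on t1.vid = t2.vid AND t1.tier = t2.tier. A NULL in a compared column never satisfies the condition.
- t1[0] vid=6, tier=MT → no match; kept with NULLs on the t2 side.
- t1[1] vid=3, tier=QE → no match; kept with NULLs on the t2 side.
- t1[2] vid=9, tier=QE → no match; kept with NULLs on the t2 side.
- t1[3] vid=9, tier=QE → no match; kept with NULLs on the t2 side.
- t1[4] vid=1, tier=QE → no match; kept with NULLs on the t2 side.
- t1[5] vid=7, tier=MT → no match; kept with NULLs on the t2 side.
- t1[6] vid=7, tier=MT → no match; kept with NULLs on the t2 side.
- t1[7] vid=3, tier=QE → no match; kept with NULLs on the t2 side.
- t1[8] vid=2, tier=MT → no match; kept with NULLs on the t2 side.
- 6 row(s) from t2 found no t1 partner → padded with NULL.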